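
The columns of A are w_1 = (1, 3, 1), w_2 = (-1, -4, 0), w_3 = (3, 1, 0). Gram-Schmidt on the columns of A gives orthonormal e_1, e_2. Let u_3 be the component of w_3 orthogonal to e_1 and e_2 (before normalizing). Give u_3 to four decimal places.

u_3 = (2.4444, -0.6111, -0.6111)

w_1 = (1, 3, 1); ‖w_1‖ = 3.3166, so e_1 = (0.3015, 0.9045, 0.3015).
e_1·w_2 = 0.3015·(-1) + 0.9045·(-4) + 0.3015·0 = -3.9196.
u_2 = w_2 + 3.9196·e_1 = (0.1818, -0.4545, 1.1818).
‖u_2‖ = 1.2792, so e_2 = (0.1421, -0.3553, 0.9239).
e_1·w_3 = 0.3015·3 + 0.9045·1 + 0.3015·0 = 1.8091; e_2·w_3 = 0.1421·3 + (-0.3553)·1 + 0.9239·0 = 0.0711.
u_3 = w_3 − 1.8091·e_1 − 0.0711·e_2 = (2.4444, -0.6111, -0.6111).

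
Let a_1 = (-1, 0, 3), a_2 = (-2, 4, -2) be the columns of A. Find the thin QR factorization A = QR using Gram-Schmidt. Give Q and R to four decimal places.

e_1 = a_1/‖a_1‖ = (-1, 0, 3)/3.1623 = (-0.3162, 0.0000, 0.9487).
r_{12} = e_1·a_2 = -1.2649.
u_2 = a_2 + 1.2649·e_1 = (-2.4000, 4.0000, -0.8000).
‖u_2‖ = 4.7329, so e_2 = (-0.5071, 0.8452, -0.1690).

Q = [[-0.3162, -0.5071], [0.0000, 0.8452], [0.9487, -0.1690]], R = [[3.1623, -1.2649], [0.0000, 4.7329]]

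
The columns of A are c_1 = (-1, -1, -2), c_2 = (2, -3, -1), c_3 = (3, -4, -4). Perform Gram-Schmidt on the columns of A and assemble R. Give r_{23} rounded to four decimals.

r_{23} = 4.9497

c_1 = (-1, -1, -2); ‖c_1‖ = 2.4495, so q_1 = (-0.4082, -0.4082, -0.8165).
q_1·c_2 = (-0.4082)·2 + (-0.4082)·(-3) + (-0.8165)·(-1) = 1.2247.
u_2 = c_2 − 1.2247·q_1 = (2.5000, -2.5000, 0.0000).
‖u_2‖ = 3.5355, so q_2 = (0.7071, -0.7071, 0.0000).
r_{23} = q_2·c_3 = 4.9497.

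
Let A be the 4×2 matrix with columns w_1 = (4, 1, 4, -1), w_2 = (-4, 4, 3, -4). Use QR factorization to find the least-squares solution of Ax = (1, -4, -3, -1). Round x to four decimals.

x = (-0.2742, -0.4194)

w_1 = (4, 1, 4, -1); ‖w_1‖ = 5.8310, so q_1 = (0.6860, 0.1715, 0.6860, -0.1715).
q_1·w_2 = 0.6860·(-4) + 0.1715·4 + 0.6860·3 + (-0.1715)·(-4) = 0.6860.
u_2 = w_2 − 0.6860·q_1 = (-4.4706, 3.8824, 2.5294, -3.8824).
‖u_2‖ = 7.5186, so q_2 = (-0.5946, 0.5164, 0.3364, -0.5164).
Qᵀb = (-1.8865, -3.1530).
Back-substitute: x_2 = -3.1530/7.5186 = -0.4194.
x_1 = (-1.8865 − 0.6860·(-0.4194))/5.8310 = -0.2742.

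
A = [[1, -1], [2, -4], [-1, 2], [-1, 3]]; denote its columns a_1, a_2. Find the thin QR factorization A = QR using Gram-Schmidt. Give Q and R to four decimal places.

Q = [[0.3780, 0.7071], [0.7559, 0.0000], [-0.3780, 0.0000], [-0.3780, 0.7071]], R = [[2.6458, -5.2915], [0.0000, 1.4142]]

e_1 = a_1/‖a_1‖ = (1, 2, -1, -1)/2.6458 = (0.3780, 0.7559, -0.3780, -0.3780).
r_{12} = e_1·a_2 = -5.2915.
u_2 = a_2 + 5.2915·e_1 = (1.0000, 0.0000, 0.0000, 1.0000).
‖u_2‖ = 1.4142, so e_2 = (0.7071, 0.0000, 0.0000, 0.7071).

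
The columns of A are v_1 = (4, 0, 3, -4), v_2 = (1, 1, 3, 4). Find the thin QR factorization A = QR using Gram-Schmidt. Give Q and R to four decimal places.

e_1 = v_1/‖v_1‖ = (4, 0, 3, -4)/6.4031 = (0.6247, 0.0000, 0.4685, -0.6247).
r_{12} = e_1·v_2 = -0.4685.
u_2 = v_2 + 0.4685·e_1 = (1.2927, 1.0000, 3.2195, 3.7073).
‖u_2‖ = 5.1750, so e_2 = (0.2498, 0.1932, 0.6221, 0.7164).

Q = [[0.6247, 0.2498], [0.0000, 0.1932], [0.4685, 0.6221], [-0.6247, 0.7164]], R = [[6.4031, -0.4685], [0.0000, 5.1750]]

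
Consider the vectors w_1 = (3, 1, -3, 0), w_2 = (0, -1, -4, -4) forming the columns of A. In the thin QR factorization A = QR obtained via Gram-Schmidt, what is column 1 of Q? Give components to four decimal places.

q_1 = w_1/‖w_1‖ = (3, 1, -3, 0)/4.3589 = (0.6882, 0.2294, -0.6882, 0.0000).

q_1 = (0.6882, 0.2294, -0.6882, 0.0000)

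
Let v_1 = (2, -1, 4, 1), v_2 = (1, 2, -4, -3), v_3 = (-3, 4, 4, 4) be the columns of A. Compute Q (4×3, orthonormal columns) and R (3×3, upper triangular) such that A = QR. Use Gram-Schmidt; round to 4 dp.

Q = [[0.4264, 0.7398, -0.1682], [-0.2132, 0.3082, 0.9263], [0.8528, -0.1480, 0.2629], [0.2132, -0.5795, 0.2109]], R = [[4.6904, -4.0508, 2.1320], [0.0000, 3.6866, -3.8962], [0.0000, 0.0000, 6.1053]]

e_1 = v_1/‖v_1‖ = (2, -1, 4, 1)/4.6904 = (0.4264, -0.2132, 0.8528, 0.2132).
r_{12} = e_1·v_2 = -4.0508.
u_2 = v_2 + 4.0508·e_1 = (2.7273, 1.1364, -0.5455, -2.1364).
‖u_2‖ = 3.6866, so e_2 = (0.7398, 0.3082, -0.1480, -0.5795).
r_{13} = e_1·v_3 = 2.1320; r_{23} = e_2·v_3 = -3.8962.
u_3 = v_3 − 2.1320·e_1 + 3.8962·e_2 = (-1.0268, 5.6555, 1.6054, 1.2876).
‖u_3‖ = 6.1053, so e_3 = (-0.1682, 0.9263, 0.2629, 0.2109).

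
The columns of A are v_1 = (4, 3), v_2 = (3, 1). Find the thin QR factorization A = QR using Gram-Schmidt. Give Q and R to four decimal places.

q_1 = v_1/‖v_1‖ = (4, 3)/5.0000 = (0.8000, 0.6000).
r_{12} = q_1·v_2 = 3.0000.
u_2 = v_2 − 3.0000·q_1 = (0.6000, -0.8000).
‖u_2‖ = 1.0000, so q_2 = (0.6000, -0.8000).

Q = [[0.8000, 0.6000], [0.6000, -0.8000]], R = [[5.0000, 3.0000], [0.0000, 1.0000]]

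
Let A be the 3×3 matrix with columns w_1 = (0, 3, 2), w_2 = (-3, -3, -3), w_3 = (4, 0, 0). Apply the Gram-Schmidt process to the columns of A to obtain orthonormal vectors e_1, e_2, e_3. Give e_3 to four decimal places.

e_3 = (0.2673, 0.5345, -0.8018)

e_1 = w_1/‖w_1‖ = (0, 3, 2)/3.6056 = (0.0000, 0.8321, 0.5547).
r_{12} = e_1·w_2 = -4.1603.
u_2 = w_2 + 4.1603·e_1 = (-3.0000, 0.4615, -0.6923).
‖u_2‖ = 3.1132, so e_2 = (-0.9636, 0.1482, -0.2224).
r_{13} = e_1·w_3 = 0.0000; r_{23} = e_2·w_3 = -3.8545.
u_3 = w_3 + 0.0000·e_1 + 3.8545·e_2 = (0.2857, 0.5714, -0.8571).
‖u_3‖ = 1.0690, so e_3 = (0.2673, 0.5345, -0.8018).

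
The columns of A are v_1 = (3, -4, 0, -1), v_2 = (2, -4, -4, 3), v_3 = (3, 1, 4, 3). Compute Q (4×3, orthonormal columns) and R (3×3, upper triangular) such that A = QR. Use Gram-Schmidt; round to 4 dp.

Q = [[0.5883, -0.0345, 0.4715], [-0.7845, -0.1931, 0.1873], [0.0000, -0.7171, 0.5475], [-0.1961, 0.6688, 0.6654]], R = [[5.0990, 3.7262, 0.3922], [0.0000, 5.5781, -1.1584], [0.0000, 0.0000, 5.7883]]

q_1 = v_1/‖v_1‖ = (3, -4, 0, -1)/5.0990 = (0.5883, -0.7845, 0.0000, -0.1961).
r_{12} = q_1·v_2 = 3.7262.
u_2 = v_2 − 3.7262·q_1 = (-0.1923, -1.0769, -4.0000, 3.7308).
‖u_2‖ = 5.5781, so q_2 = (-0.0345, -0.1931, -0.7171, 0.6688).
r_{13} = q_1·v_3 = 0.3922; r_{23} = q_2·v_3 = -1.1584.
u_3 = v_3 − 0.3922·q_1 + 1.1584·q_2 = (2.7293, 1.0841, 3.1693, 3.8517).
‖u_3‖ = 5.7883, so q_3 = (0.4715, 0.1873, 0.5475, 0.6654).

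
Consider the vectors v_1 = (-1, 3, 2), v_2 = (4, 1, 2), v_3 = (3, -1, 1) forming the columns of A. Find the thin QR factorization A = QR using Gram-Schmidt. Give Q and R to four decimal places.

Q = [[-0.2673, 0.9340, -0.2369], [0.8018, 0.0792, -0.5923], [0.5345, 0.3483, 0.7701]], R = [[3.7417, 0.8018, -1.0690], [0.0000, 4.5119, 3.0713], [0.0000, 0.0000, 0.6516]]

v_1 = (-1, 3, 2); ‖v_1‖ = 3.7417, so e_1 = (-0.2673, 0.8018, 0.5345).
e_1·v_2 = (-0.2673)·4 + 0.8018·1 + 0.5345·2 = 0.8018.
u_2 = v_2 − 0.8018·e_1 = (4.2143, 0.3571, 1.5714).
‖u_2‖ = 4.5119, so e_2 = (0.9340, 0.0792, 0.3483).
e_1·v_3 = (-0.2673)·3 + 0.8018·(-1) + 0.5345·1 = -1.0690; e_2·v_3 = 0.9340·3 + 0.0792·(-1) + 0.3483·1 = 3.0713.
u_3 = v_3 + 1.0690·e_1 − 3.0713·e_2 = (-0.1544, -0.3860, 0.5018).
‖u_3‖ = 0.6516, so e_3 = (-0.2369, -0.5923, 0.7701).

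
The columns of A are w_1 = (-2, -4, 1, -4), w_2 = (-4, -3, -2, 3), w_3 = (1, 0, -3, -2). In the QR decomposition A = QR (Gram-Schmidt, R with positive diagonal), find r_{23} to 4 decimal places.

r_{23} = -0.7373

q_1 = w_1/‖w_1‖ = (-2, -4, 1, -4)/6.0828 = (-0.3288, -0.6576, 0.1644, -0.6576).
r_{12} = q_1·w_2 = 0.9864.
u_2 = w_2 − 0.9864·q_1 = (-3.6757, -2.3514, -2.1622, 3.6486).
‖u_2‖ = 6.0850, so q_2 = (-0.6041, -0.3864, -0.3553, 0.5996).
r_{23} = q_2·w_3 = -0.7373.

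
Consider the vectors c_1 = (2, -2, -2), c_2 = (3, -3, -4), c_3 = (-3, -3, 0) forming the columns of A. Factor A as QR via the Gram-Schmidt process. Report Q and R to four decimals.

c_1 = (2, -2, -2); ‖c_1‖ = 3.4641, so e_1 = (0.5774, -0.5774, -0.5774).
e_1·c_2 = 0.5774·3 + (-0.5774)·(-3) + (-0.5774)·(-4) = 5.7735.
u_2 = c_2 − 5.7735·e_1 = (-0.3333, 0.3333, -0.6667).
‖u_2‖ = 0.8165, so e_2 = (-0.4082, 0.4082, -0.8165).
e_1·c_3 = 0.5774·(-3) + (-0.5774)·(-3) + (-0.5774)·0 = 0.0000; e_2·c_3 = (-0.4082)·(-3) + 0.4082·(-3) + (-0.8165)·0 = 0.0000.
u_3 = c_3 + 0.0000·e_1 + 0.0000·e_2 = (-3.0000, -3.0000, 0.0000).
‖u_3‖ = 4.2426, so e_3 = (-0.7071, -0.7071, 0.0000).

Q = [[0.5774, -0.4082, -0.7071], [-0.5774, 0.4082, -0.7071], [-0.5774, -0.8165, 0.0000]], R = [[3.4641, 5.7735, 0.0000], [0.0000, 0.8165, 0.0000], [0.0000, 0.0000, 4.2426]]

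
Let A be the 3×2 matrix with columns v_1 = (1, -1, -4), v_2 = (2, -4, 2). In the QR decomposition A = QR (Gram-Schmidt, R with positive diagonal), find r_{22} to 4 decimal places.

v_1 = (1, -1, -4); ‖v_1‖ = 4.2426, so q_1 = (0.2357, -0.2357, -0.9428).
q_1·v_2 = 0.2357·2 + (-0.2357)·(-4) + (-0.9428)·2 = -0.4714.
u_2 = v_2 + 0.4714·q_1 = (2.1111, -4.1111, 1.5556).
r_{22} = ‖u_2‖ = 4.8762.

r_{22} = 4.8762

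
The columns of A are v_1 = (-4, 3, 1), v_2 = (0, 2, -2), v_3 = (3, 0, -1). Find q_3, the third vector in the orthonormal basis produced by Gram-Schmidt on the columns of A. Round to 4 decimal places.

q_3 = (0.5774, 0.5774, 0.5774)

v_1 = (-4, 3, 1); ‖v_1‖ = 5.0990, so q_1 = (-0.7845, 0.5883, 0.1961).
q_1·v_2 = (-0.7845)·0 + 0.5883·2 + 0.1961·(-2) = 0.7845.
u_2 = v_2 − 0.7845·q_1 = (0.6154, 1.5385, -2.1538).
‖u_2‖ = 2.7175, so q_2 = (0.2265, 0.5661, -0.7926).
q_1·v_3 = (-0.7845)·3 + 0.5883·0 + 0.1961·(-1) = -2.5495; q_2·v_3 = 0.2265·3 + 0.5661·0 + (-0.7926)·(-1) = 1.4720.
u_3 = v_3 + 2.5495·q_1 − 1.4720·q_2 = (0.6667, 0.6667, 0.6667).
‖u_3‖ = 1.1547, so q_3 = (0.5774, 0.5774, 0.5774).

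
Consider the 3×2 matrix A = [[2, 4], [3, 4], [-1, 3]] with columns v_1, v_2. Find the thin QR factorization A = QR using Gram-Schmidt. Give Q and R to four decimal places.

Q = [[0.5345, 0.3483], [0.8018, 0.0792], [-0.2673, 0.9340]], R = [[3.7417, 4.5434], [0.0000, 4.5119]]

e_1 = v_1/‖v_1‖ = (2, 3, -1)/3.7417 = (0.5345, 0.8018, -0.2673).
r_{12} = e_1·v_2 = 4.5434.
u_2 = v_2 − 4.5434·e_1 = (1.5714, 0.3571, 4.2143).
‖u_2‖ = 4.5119, so e_2 = (0.3483, 0.0792, 0.9340).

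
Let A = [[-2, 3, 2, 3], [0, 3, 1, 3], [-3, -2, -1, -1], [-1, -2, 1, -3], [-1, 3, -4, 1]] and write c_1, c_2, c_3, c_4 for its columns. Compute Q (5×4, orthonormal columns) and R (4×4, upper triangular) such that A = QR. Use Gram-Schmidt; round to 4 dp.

c_1 = (-2, 0, -3, -1, -1); ‖c_1‖ = 3.8730, so e_1 = (-0.5164, 0.0000, -0.7746, -0.2582, -0.2582).
e_1·c_2 = (-0.5164)·3 + 0.0000·3 + (-0.7746)·(-2) + (-0.2582)·(-2) + (-0.2582)·3 = -0.2582.
u_2 = c_2 + 0.2582·e_1 = (2.8667, 3.0000, -2.2000, -2.0667, 2.9333).
‖u_2‖ = 5.9104, so e_2 = (0.4850, 0.5076, -0.3722, -0.3497, 0.4963).
e_1·c_3 = (-0.5164)·2 + 0.0000·1 + (-0.7746)·(-1) + (-0.2582)·1 + (-0.2582)·(-4) = 0.5164; e_2·c_3 = 0.4850·2 + 0.5076·1 + (-0.3722)·(-1) + (-0.3497)·1 + 0.4963·(-4) = -0.4850.
u_3 = c_3 − 0.5164·e_1 + 0.4850·e_2 = (2.5019, 1.2462, -0.7805, 0.9637, -3.6260).
‖u_3‖ = 4.7432, so e_3 = (0.5275, 0.2627, -0.1646, 0.2032, -0.7645).
e_1·c_4 = (-0.5164)·3 + 0.0000·3 + (-0.7746)·(-1) + (-0.2582)·(-3) + (-0.2582)·1 = -0.2582; e_2·c_4 = 0.4850·3 + 0.5076·3 + (-0.3722)·(-1) + (-0.3497)·(-3) + 0.4963·1 = 4.8953; e_3·c_4 = 0.5275·3 + 0.2627·3 + (-0.1646)·(-1) + 0.2032·(-3) + (-0.7645)·1 = 1.1612.
u_4 = c_4 + 0.2582·e_1 − 4.8953·e_2 − 1.1612·e_3 = (-0.1201, 0.2102, 0.8132, -1.5909, -0.6085).
‖u_4‖ = 1.9029, so e_4 = (-0.0631, 0.1105, 0.4273, -0.8360, -0.3198).

Q = [[-0.5164, 0.4850, 0.5275, -0.0631], [0.0000, 0.5076, 0.2627, 0.1105], [-0.7746, -0.3722, -0.1646, 0.4273], [-0.2582, -0.3497, 0.2032, -0.8360], [-0.2582, 0.4963, -0.7645, -0.3198]], R = [[3.8730, -0.2582, 0.5164, -0.2582], [0.0000, 5.9104, -0.4850, 4.8953], [0.0000, 0.0000, 4.7432, 1.1612], [0.0000, 0.0000, 0.0000, 1.9029]]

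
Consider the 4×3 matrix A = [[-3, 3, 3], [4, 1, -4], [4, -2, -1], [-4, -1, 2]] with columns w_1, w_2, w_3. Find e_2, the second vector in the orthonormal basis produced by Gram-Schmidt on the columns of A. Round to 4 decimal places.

w_1 = (-3, 4, 4, -4); ‖w_1‖ = 7.5498, so e_1 = (-0.3974, 0.5298, 0.5298, -0.5298).
e_1·w_2 = (-0.3974)·3 + 0.5298·1 + 0.5298·(-2) + (-0.5298)·(-1) = -1.1921.
u_2 = w_2 + 1.1921·e_1 = (2.5263, 1.6316, -1.3684, -1.6316).
‖u_2‖ = 3.6850, so e_2 = (0.6856, 0.4428, -0.3714, -0.4428).

e_2 = (0.6856, 0.4428, -0.3714, -0.4428)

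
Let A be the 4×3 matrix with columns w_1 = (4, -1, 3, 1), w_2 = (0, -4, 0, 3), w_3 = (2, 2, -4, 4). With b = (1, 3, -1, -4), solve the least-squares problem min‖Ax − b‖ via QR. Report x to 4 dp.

e_1 = w_1/‖w_1‖ = (4, -1, 3, 1)/5.1962 = (0.7698, -0.1925, 0.5774, 0.1925).
r_{12} = e_1·w_2 = 1.3472.
u_2 = w_2 − 1.3472·e_1 = (-1.0370, -3.7407, -0.7778, 2.7407).
‖u_2‖ = 4.8151, so e_2 = (-0.2154, -0.7769, -0.1615, 0.5692).
r_{13} = e_1·w_3 = -0.3849; r_{23} = e_2·w_3 = 0.9384.
u_3 = w_3 + 0.3849·e_1 − 0.9384·e_2 = (2.4984, 2.6550, -3.6262, 3.5399).
‖u_3‖ = 6.2427, so e_3 = (0.4002, 0.4253, -0.5809, 0.5671).
Qᵀb = (-1.1547, -4.6613, -0.0113).
Back-substitute: x_3 = -0.0113/6.2427 = -0.0018.
x_2 = (-4.6613 − 0.9384·(-0.0018))/4.8151 = -0.9677.
x_1 = (-1.1547 − 1.3472·(-0.9677) + 0.3849·(-0.0018))/5.1962 = 0.0285.

x = (0.0285, -0.9677, -0.0018)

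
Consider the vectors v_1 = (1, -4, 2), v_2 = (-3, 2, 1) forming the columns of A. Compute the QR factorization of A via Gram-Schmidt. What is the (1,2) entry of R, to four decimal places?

r_{12} = -1.9640

v_1 = (1, -4, 2); ‖v_1‖ = 4.5826, so q_1 = (0.2182, -0.8729, 0.4364).
r_{12} = q_1·v_2 = -1.9640.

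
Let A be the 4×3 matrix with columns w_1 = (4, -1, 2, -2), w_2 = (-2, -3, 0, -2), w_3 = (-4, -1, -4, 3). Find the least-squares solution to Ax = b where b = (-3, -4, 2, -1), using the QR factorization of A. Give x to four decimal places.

q_1 = w_1/‖w_1‖ = (4, -1, 2, -2)/5.0000 = (0.8000, -0.2000, 0.4000, -0.4000).
r_{12} = q_1·w_2 = -0.2000.
u_2 = w_2 + 0.2000·q_1 = (-1.8400, -3.0400, 0.0800, -2.0800).
‖u_2‖ = 4.1183, so q_2 = (-0.4468, -0.7382, 0.0194, -0.5051).
r_{13} = q_1·w_3 = -5.8000; r_{23} = q_2·w_3 = 0.9324.
u_3 = w_3 + 5.8000·q_1 − 0.9324·q_2 = (1.0566, -1.4717, -1.6981, 1.1509).
‖u_3‖ = 2.7369, so q_3 = (0.3861, -0.5377, -0.6205, 0.4205).
Qᵀb = (-0.4000, 4.8370, -0.6687).
Back-substitute: x_3 = -0.6687/2.7369 = -0.2443.
x_2 = (4.8370 − 0.9324·(-0.2443))/4.1183 = 1.2298.
x_1 = (-0.4000 + 0.2000·1.2298 + 5.8000·(-0.2443))/5.0000 = -0.3142.

x = (-0.3142, 1.2298, -0.2443)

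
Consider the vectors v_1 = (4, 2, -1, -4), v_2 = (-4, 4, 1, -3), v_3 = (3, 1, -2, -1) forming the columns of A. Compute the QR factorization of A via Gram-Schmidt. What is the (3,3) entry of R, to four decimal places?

r_{33} = 1.5521

v_1 = (4, 2, -1, -4); ‖v_1‖ = 6.0828, so e_1 = (0.6576, 0.3288, -0.1644, -0.6576).
e_1·v_2 = 0.6576·(-4) + 0.3288·4 + (-0.1644)·1 + (-0.6576)·(-3) = 0.4932.
u_2 = v_2 − 0.4932·e_1 = (-4.3243, 3.8378, 1.0811, -2.6757).
‖u_2‖ = 6.4619, so e_2 = (-0.6692, 0.5939, 0.1673, -0.4141).
e_1·v_3 = 0.6576·3 + 0.3288·1 + (-0.1644)·(-2) + (-0.6576)·(-1) = 3.2880; e_2·v_3 = (-0.6692)·3 + 0.5939·1 + 0.1673·(-2) + (-0.4141)·(-1) = -1.3342.
u_3 = v_3 − 3.2880·e_1 + 1.3342·e_2 = (-0.0550, 0.7113, -1.2362, 0.6097).
r_{33} = ‖u_3‖ = 1.5521.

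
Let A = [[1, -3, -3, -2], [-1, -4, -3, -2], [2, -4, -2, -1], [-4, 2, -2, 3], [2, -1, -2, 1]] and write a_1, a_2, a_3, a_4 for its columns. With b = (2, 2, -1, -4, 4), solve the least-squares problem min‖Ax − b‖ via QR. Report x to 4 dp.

q_1 = a_1/‖a_1‖ = (1, -1, 2, -4, 2)/5.0990 = (0.1961, -0.1961, 0.3922, -0.7845, 0.3922).
r_{12} = q_1·a_2 = -3.3340.
u_2 = a_2 + 3.3340·q_1 = (-2.3462, -4.6538, -2.6923, -0.6154, 0.3077).
‖u_2‖ = 5.9063, so q_2 = (-0.3972, -0.7879, -0.4558, -0.1042, 0.0521).
r_{13} = q_1·a_3 = 0.0000; r_{23} = q_2·a_3 = 4.5714.
u_3 = a_3 + 0.0000·q_1 − 4.5714·q_2 = (-1.1841, 0.6020, 0.0838, -1.5237, -2.2381).
‖u_3‖ = 3.0170, so q_3 = (-0.3925, 0.1995, 0.0278, -0.5050, -0.7418).
r_{14} = q_1·a_4 = -2.3534; r_{24} = q_2·a_4 = 2.5657; r_{34} = q_3·a_4 = -1.8988.
u_4 = a_4 + 2.3534·q_1 − 2.5657·q_2 + 1.8988·q_3 = (-1.2645, -0.0610, 1.1453, 0.4622, 0.3808).
‖u_4‖ = 1.8092, so q_4 = (-0.6989, -0.0337, 0.6331, 0.2555, 0.2105).
Qᵀb = (4.3146, -1.2894, -1.3609, -2.2784).
Back-substitute: x_4 = -2.2784/1.8092 = -1.2593.
x_3 = (-1.3609 + 1.8988·(-1.2593))/3.0170 = -1.2436.
x_2 = (-1.2894 − 4.5714·(-1.2436) − 2.5657·(-1.2593))/5.9063 = 1.2913.
x_1 = (4.3146 + 3.3340·1.2913 + 0.0000·(-1.2436) + 2.3534·(-1.2593))/5.0990 = 1.1092.

x = (1.1092, 1.2913, -1.2436, -1.2593)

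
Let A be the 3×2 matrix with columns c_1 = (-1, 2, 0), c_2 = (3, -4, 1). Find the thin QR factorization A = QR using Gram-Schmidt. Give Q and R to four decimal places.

Q = [[-0.4472, 0.5963], [0.8944, 0.2981], [0.0000, 0.7454]], R = [[2.2361, -4.9193], [0.0000, 1.3416]]

q_1 = c_1/‖c_1‖ = (-1, 2, 0)/2.2361 = (-0.4472, 0.8944, 0.0000).
r_{12} = q_1·c_2 = -4.9193.
u_2 = c_2 + 4.9193·q_1 = (0.8000, 0.4000, 1.0000).
‖u_2‖ = 1.3416, so q_2 = (0.5963, 0.2981, 0.7454).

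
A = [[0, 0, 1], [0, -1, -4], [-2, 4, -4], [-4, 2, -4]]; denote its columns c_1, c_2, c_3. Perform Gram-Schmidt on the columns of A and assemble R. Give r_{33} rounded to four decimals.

r_{33} = 4.4857

e_1 = c_1/‖c_1‖ = (0, 0, -2, -4)/4.4721 = (0.0000, 0.0000, -0.4472, -0.8944).
r_{12} = e_1·c_2 = -3.5777.
u_2 = c_2 + 3.5777·e_1 = (0.0000, -1.0000, 2.4000, -1.2000).
‖u_2‖ = 2.8636, so e_2 = (0.0000, -0.3492, 0.8381, -0.4191).
r_{13} = e_1·c_3 = 5.3666; r_{23} = e_2·c_3 = -0.2794.
u_3 = c_3 − 5.3666·e_1 + 0.2794·e_2 = (1.0000, -4.0976, -1.3659, 0.6829).
r_{33} = ‖u_3‖ = 4.4857.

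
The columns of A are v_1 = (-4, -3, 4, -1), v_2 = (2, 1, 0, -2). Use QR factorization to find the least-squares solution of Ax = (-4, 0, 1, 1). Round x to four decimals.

v_1 = (-4, -3, 4, -1); ‖v_1‖ = 6.4807, so e_1 = (-0.6172, -0.4629, 0.6172, -0.1543).
e_1·v_2 = (-0.6172)·2 + (-0.4629)·1 + 0.6172·0 + (-0.1543)·(-2) = -1.3887.
u_2 = v_2 + 1.3887·e_1 = (1.1429, 0.3571, 0.8571, -2.2143).
‖u_2‖ = 2.6592, so e_2 = (0.4298, 0.1343, 0.3223, -0.8327).
Qᵀb = (2.9318, -2.2294).
Back-substitute: x_2 = -2.2294/2.6592 = -0.8384.
x_1 = (2.9318 + 1.3887·(-0.8384))/6.4807 = 0.2727.

x = (0.2727, -0.8384)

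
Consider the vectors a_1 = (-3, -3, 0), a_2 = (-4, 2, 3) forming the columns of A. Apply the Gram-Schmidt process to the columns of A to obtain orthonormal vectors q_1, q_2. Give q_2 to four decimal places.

a_1 = (-3, -3, 0); ‖a_1‖ = 4.2426, so q_1 = (-0.7071, -0.7071, 0.0000).
q_1·a_2 = (-0.7071)·(-4) + (-0.7071)·2 + 0.0000·3 = 1.4142.
u_2 = a_2 − 1.4142·q_1 = (-3.0000, 3.0000, 3.0000).
‖u_2‖ = 5.1962, so q_2 = (-0.5774, 0.5774, 0.5774).

q_2 = (-0.5774, 0.5774, 0.5774)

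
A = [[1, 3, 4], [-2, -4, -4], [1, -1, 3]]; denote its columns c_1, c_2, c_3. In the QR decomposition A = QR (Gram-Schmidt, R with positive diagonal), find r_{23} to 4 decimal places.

c_1 = (1, -2, 1); ‖c_1‖ = 2.4495, so q_1 = (0.4082, -0.8165, 0.4082).
q_1·c_2 = 0.4082·3 + (-0.8165)·(-4) + 0.4082·(-1) = 4.0825.
u_2 = c_2 − 4.0825·q_1 = (1.3333, -0.6667, -2.6667).
‖u_2‖ = 3.0551, so q_2 = (0.4364, -0.2182, -0.8729).
r_{23} = q_2·c_3 = 0.0000.

r_{23} = 0.0000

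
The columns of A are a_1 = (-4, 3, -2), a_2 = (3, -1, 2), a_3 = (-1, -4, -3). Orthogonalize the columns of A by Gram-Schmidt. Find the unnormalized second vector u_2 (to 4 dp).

u_2 = (0.3793, 0.9655, 0.6897)

e_1 = a_1/‖a_1‖ = (-4, 3, -2)/5.3852 = (-0.7428, 0.5571, -0.3714).
r_{12} = e_1·a_2 = -3.5282.
u_2 = a_2 + 3.5282·e_1 = (0.3793, 0.9655, 0.6897).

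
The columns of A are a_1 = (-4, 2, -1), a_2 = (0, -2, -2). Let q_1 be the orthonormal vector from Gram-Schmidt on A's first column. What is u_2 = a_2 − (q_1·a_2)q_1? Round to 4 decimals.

u_2 = (-0.3810, -1.8095, -2.0952)

a_1 = (-4, 2, -1); ‖a_1‖ = 4.5826, so q_1 = (-0.8729, 0.4364, -0.2182).
q_1·a_2 = (-0.8729)·0 + 0.4364·(-2) + (-0.2182)·(-2) = -0.4364.
u_2 = a_2 + 0.4364·q_1 = (-0.3810, -1.8095, -2.0952).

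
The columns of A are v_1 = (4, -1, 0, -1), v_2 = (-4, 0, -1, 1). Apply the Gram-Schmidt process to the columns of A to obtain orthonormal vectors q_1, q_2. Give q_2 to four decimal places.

v_1 = (4, -1, 0, -1); ‖v_1‖ = 4.2426, so q_1 = (0.9428, -0.2357, 0.0000, -0.2357).
q_1·v_2 = 0.9428·(-4) + (-0.2357)·0 + 0.0000·(-1) + (-0.2357)·1 = -4.0069.
u_2 = v_2 + 4.0069·q_1 = (-0.2222, -0.9444, -1.0000, 0.0556).
‖u_2‖ = 1.3944, so q_2 = (-0.1594, -0.6773, -0.7171, 0.0398).

q_2 = (-0.1594, -0.6773, -0.7171, 0.0398)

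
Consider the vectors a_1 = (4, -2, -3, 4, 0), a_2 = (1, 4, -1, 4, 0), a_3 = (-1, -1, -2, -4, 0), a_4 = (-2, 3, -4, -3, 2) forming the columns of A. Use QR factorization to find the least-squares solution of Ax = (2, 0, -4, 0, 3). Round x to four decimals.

x = (0.8445, -0.9576, -1.2247, 1.3097)

q_1 = a_1/‖a_1‖ = (4, -2, -3, 4, 0)/6.7082 = (0.5963, -0.2981, -0.4472, 0.5963, 0.0000).
r_{12} = q_1·a_2 = 2.2361.
u_2 = a_2 − 2.2361·q_1 = (-0.3333, 4.6667, 0.0000, 2.6667, 0.0000).
‖u_2‖ = 5.3852, so q_2 = (-0.0619, 0.8666, 0.0000, 0.4952, 0.0000).
r_{13} = q_1·a_3 = -1.7889; r_{23} = q_2·a_3 = -2.7854.
u_3 = a_3 + 1.7889·q_1 + 2.7854·q_2 = (-0.1057, 0.8805, -2.8000, -1.5540, 0.0000).
‖u_3‖ = 3.3229, so q_3 = (-0.0318, 0.2650, -0.8426, -0.4677, 0.0000).
r_{14} = q_1·a_4 = -2.0870; r_{24} = q_2·a_4 = 1.2380; r_{34} = q_3·a_4 = 5.6322.
u_4 = a_4 + 2.0870·q_1 − 1.2380·q_2 − 5.6322·q_3 = (-0.4997, -0.1874, -0.1874, 0.2655, 2.0000).
‖u_4‖ = 2.0953, so q_4 = (-0.2385, -0.0894, -0.0894, 0.1267, 0.9545).
Qᵀb = (2.9814, -0.1238, 3.3069, 2.7443).
Back-substitute: x_4 = 2.7443/2.0953 = 1.3097.
x_3 = (3.3069 − 5.6322·1.3097)/3.3229 = -1.2247.
x_2 = (-0.1238 + 2.7854·(-1.2247) − 1.2380·1.3097)/5.3852 = -0.9576.
x_1 = (2.9814 − 2.2361·(-0.9576) + 1.7889·(-1.2247) + 2.0870·1.3097)/6.7082 = 0.8445.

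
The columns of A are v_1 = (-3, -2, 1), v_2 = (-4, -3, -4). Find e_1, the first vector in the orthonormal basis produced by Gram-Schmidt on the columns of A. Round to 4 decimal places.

e_1 = (-0.8018, -0.5345, 0.2673)

e_1 = v_1/‖v_1‖ = (-3, -2, 1)/3.7417 = (-0.8018, -0.5345, 0.2673).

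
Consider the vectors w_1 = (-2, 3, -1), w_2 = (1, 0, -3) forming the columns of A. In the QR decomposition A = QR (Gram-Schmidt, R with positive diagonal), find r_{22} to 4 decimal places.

q_1 = w_1/‖w_1‖ = (-2, 3, -1)/3.7417 = (-0.5345, 0.8018, -0.2673).
r_{12} = q_1·w_2 = 0.2673.
u_2 = w_2 − 0.2673·q_1 = (1.1429, -0.2143, -2.9286).
r_{22} = ‖u_2‖ = 3.1510.

r_{22} = 3.1510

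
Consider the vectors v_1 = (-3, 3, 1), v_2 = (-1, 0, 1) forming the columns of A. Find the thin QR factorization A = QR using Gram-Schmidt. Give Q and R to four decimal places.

v_1 = (-3, 3, 1); ‖v_1‖ = 4.3589, so e_1 = (-0.6882, 0.6882, 0.2294).
e_1·v_2 = (-0.6882)·(-1) + 0.6882·0 + 0.2294·1 = 0.9177.
u_2 = v_2 − 0.9177·e_1 = (-0.3684, -0.6316, 0.7895).
‖u_2‖ = 1.0761, so e_2 = (-0.3424, -0.5869, 0.7337).

Q = [[-0.6882, -0.3424], [0.6882, -0.5869], [0.2294, 0.7337]], R = [[4.3589, 0.9177], [0.0000, 1.0761]]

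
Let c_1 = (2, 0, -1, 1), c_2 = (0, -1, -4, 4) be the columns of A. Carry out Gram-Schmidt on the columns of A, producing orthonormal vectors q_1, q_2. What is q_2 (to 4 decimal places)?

q_1 = c_1/‖c_1‖ = (2, 0, -1, 1)/2.4495 = (0.8165, 0.0000, -0.4082, 0.4082).
r_{12} = q_1·c_2 = 3.2660.
u_2 = c_2 − 3.2660·q_1 = (-2.6667, -1.0000, -2.6667, 2.6667).
‖u_2‖ = 4.7258, so q_2 = (-0.5643, -0.2116, -0.5643, 0.5643).

q_2 = (-0.5643, -0.2116, -0.5643, 0.5643)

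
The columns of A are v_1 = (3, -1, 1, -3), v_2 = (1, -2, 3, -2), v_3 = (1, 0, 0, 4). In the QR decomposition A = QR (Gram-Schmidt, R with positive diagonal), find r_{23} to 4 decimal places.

v_1 = (3, -1, 1, -3); ‖v_1‖ = 4.4721, so q_1 = (0.6708, -0.2236, 0.2236, -0.6708).
q_1·v_2 = 0.6708·1 + (-0.2236)·(-2) + 0.2236·3 + (-0.6708)·(-2) = 3.1305.
u_2 = v_2 − 3.1305·q_1 = (-1.1000, -1.3000, 2.3000, 0.1000).
‖u_2‖ = 2.8636, so q_2 = (-0.3841, -0.4540, 0.8032, 0.0349).
r_{23} = q_2·v_3 = -0.2445.

r_{23} = -0.2445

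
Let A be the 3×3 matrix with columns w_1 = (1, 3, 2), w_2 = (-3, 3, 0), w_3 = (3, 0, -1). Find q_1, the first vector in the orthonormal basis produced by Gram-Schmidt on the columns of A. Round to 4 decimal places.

q_1 = (0.2673, 0.8018, 0.5345)

q_1 = w_1/‖w_1‖ = (1, 3, 2)/3.7417 = (0.2673, 0.8018, 0.5345).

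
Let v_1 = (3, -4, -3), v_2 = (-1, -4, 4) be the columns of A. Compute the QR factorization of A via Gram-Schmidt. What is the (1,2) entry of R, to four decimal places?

r_{12} = 0.1715

v_1 = (3, -4, -3); ‖v_1‖ = 5.8310, so q_1 = (0.5145, -0.6860, -0.5145).
r_{12} = q_1·v_2 = 0.1715.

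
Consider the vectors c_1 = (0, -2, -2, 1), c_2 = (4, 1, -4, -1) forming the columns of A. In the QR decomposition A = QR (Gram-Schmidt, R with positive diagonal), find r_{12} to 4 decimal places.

r_{12} = 1.6667

e_1 = c_1/‖c_1‖ = (0, -2, -2, 1)/3.0000 = (0.0000, -0.6667, -0.6667, 0.3333).
r_{12} = e_1·c_2 = 1.6667.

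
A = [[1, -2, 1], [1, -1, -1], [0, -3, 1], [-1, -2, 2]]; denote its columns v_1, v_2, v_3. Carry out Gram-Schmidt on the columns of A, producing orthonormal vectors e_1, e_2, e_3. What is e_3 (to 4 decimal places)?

e_3 = (0.7137, -0.5551, -0.3965, 0.1586)

v_1 = (1, 1, 0, -1); ‖v_1‖ = 1.7321, so e_1 = (0.5774, 0.5774, 0.0000, -0.5774).
e_1·v_2 = 0.5774·(-2) + 0.5774·(-1) + 0.0000·(-3) + (-0.5774)·(-2) = -0.5774.
u_2 = v_2 + 0.5774·e_1 = (-1.6667, -0.6667, -3.0000, -2.3333).
‖u_2‖ = 4.2032, so e_2 = (-0.3965, -0.1586, -0.7137, -0.5551).
e_1·v_3 = 0.5774·1 + 0.5774·(-1) + 0.0000·1 + (-0.5774)·2 = -1.1547; e_2·v_3 = (-0.3965)·1 + (-0.1586)·(-1) + (-0.7137)·1 + (-0.5551)·2 = -2.0619.
u_3 = v_3 + 1.1547·e_1 + 2.0619·e_2 = (0.8491, -0.6604, -0.4717, 0.1887).
‖u_3‖ = 1.1896, so e_3 = (0.7137, -0.5551, -0.3965, 0.1586).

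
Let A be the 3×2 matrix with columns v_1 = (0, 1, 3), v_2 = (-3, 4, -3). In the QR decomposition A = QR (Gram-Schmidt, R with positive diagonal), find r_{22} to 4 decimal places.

v_1 = (0, 1, 3); ‖v_1‖ = 3.1623, so q_1 = (0.0000, 0.3162, 0.9487).
q_1·v_2 = 0.0000·(-3) + 0.3162·4 + 0.9487·(-3) = -1.5811.
u_2 = v_2 + 1.5811·q_1 = (-3.0000, 4.5000, -1.5000).
r_{22} = ‖u_2‖ = 5.6125.

r_{22} = 5.6125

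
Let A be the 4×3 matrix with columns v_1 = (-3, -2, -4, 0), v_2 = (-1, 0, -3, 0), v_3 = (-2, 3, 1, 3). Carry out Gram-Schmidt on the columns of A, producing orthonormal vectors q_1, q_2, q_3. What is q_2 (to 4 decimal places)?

v_1 = (-3, -2, -4, 0); ‖v_1‖ = 5.3852, so q_1 = (-0.5571, -0.3714, -0.7428, 0.0000).
q_1·v_2 = (-0.5571)·(-1) + (-0.3714)·0 + (-0.7428)·(-3) + 0.0000·0 = 2.7854.
u_2 = v_2 − 2.7854·q_1 = (0.5517, 1.0345, -0.9310, 0.0000).
‖u_2‖ = 1.4971, so q_2 = (0.3685, 0.6910, -0.6219, 0.0000).

q_2 = (0.3685, 0.6910, -0.6219, 0.0000)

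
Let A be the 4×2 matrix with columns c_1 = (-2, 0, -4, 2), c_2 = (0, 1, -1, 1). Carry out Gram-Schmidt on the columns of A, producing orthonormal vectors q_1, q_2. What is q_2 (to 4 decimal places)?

q_2 = (0.4082, 0.8165, 0.0000, 0.4082)

q_1 = c_1/‖c_1‖ = (-2, 0, -4, 2)/4.8990 = (-0.4082, 0.0000, -0.8165, 0.4082).
r_{12} = q_1·c_2 = 1.2247.
u_2 = c_2 − 1.2247·q_1 = (0.5000, 1.0000, 0.0000, 0.5000).
‖u_2‖ = 1.2247, so q_2 = (0.4082, 0.8165, 0.0000, 0.4082).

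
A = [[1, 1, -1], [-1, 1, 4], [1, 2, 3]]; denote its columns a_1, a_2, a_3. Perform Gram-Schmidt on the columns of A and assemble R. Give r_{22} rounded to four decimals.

a_1 = (1, -1, 1); ‖a_1‖ = 1.7321, so q_1 = (0.5774, -0.5774, 0.5774).
q_1·a_2 = 0.5774·1 + (-0.5774)·1 + 0.5774·2 = 1.1547.
u_2 = a_2 − 1.1547·q_1 = (0.3333, 1.6667, 1.3333).
r_{22} = ‖u_2‖ = 2.1602.

r_{22} = 2.1602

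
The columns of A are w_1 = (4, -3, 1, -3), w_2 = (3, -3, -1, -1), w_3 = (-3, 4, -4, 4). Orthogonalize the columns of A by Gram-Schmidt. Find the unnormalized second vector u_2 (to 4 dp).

u_2 = (0.3714, -1.0286, -1.6571, 0.9714)

w_1 = (4, -3, 1, -3); ‖w_1‖ = 5.9161, so e_1 = (0.6761, -0.5071, 0.1690, -0.5071).
e_1·w_2 = 0.6761·3 + (-0.5071)·(-3) + 0.1690·(-1) + (-0.5071)·(-1) = 3.8877.
u_2 = w_2 − 3.8877·e_1 = (0.3714, -1.0286, -1.6571, 0.9714).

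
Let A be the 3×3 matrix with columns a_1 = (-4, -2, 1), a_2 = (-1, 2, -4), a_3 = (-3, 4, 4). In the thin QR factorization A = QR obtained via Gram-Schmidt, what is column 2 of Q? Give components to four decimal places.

e_1 = a_1/‖a_1‖ = (-4, -2, 1)/4.5826 = (-0.8729, -0.4364, 0.2182).
r_{12} = e_1·a_2 = -0.8729.
u_2 = a_2 + 0.8729·e_1 = (-1.7619, 1.6190, -3.8095).
‖u_2‖ = 4.4987, so e_2 = (-0.3916, 0.3599, -0.8468).

e_2 = (-0.3916, 0.3599, -0.8468)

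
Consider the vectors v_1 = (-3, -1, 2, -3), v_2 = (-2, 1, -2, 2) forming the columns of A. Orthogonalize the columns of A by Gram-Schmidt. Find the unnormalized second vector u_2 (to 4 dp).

u_2 = (-2.6522, 0.7826, -1.5652, 1.3478)

v_1 = (-3, -1, 2, -3); ‖v_1‖ = 4.7958, so q_1 = (-0.6255, -0.2085, 0.4170, -0.6255).
q_1·v_2 = (-0.6255)·(-2) + (-0.2085)·1 + 0.4170·(-2) + (-0.6255)·2 = -1.0426.
u_2 = v_2 + 1.0426·q_1 = (-2.6522, 0.7826, -1.5652, 1.3478).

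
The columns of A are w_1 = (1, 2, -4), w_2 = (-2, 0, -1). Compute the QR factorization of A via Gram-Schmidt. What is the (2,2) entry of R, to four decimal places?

w_1 = (1, 2, -4); ‖w_1‖ = 4.5826, so q_1 = (0.2182, 0.4364, -0.8729).
q_1·w_2 = 0.2182·(-2) + 0.4364·0 + (-0.8729)·(-1) = 0.4364.
u_2 = w_2 − 0.4364·q_1 = (-2.0952, -0.1905, -0.6190).
r_{22} = ‖u_2‖ = 2.1931.

r_{22} = 2.1931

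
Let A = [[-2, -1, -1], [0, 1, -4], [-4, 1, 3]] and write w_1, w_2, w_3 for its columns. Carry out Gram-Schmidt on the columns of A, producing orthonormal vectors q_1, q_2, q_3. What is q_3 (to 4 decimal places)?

q_3 = (-0.5345, -0.8018, 0.2673)

w_1 = (-2, 0, -4); ‖w_1‖ = 4.4721, so q_1 = (-0.4472, 0.0000, -0.8944).
q_1·w_2 = (-0.4472)·(-1) + 0.0000·1 + (-0.8944)·1 = -0.4472.
u_2 = w_2 + 0.4472·q_1 = (-1.2000, 1.0000, 0.6000).
‖u_2‖ = 1.6733, so q_2 = (-0.7171, 0.5976, 0.3586).
q_1·w_3 = (-0.4472)·(-1) + 0.0000·(-4) + (-0.8944)·3 = -2.2361; q_2·w_3 = (-0.7171)·(-1) + 0.5976·(-4) + 0.3586·3 = -0.5976.
u_3 = w_3 + 2.2361·q_1 + 0.5976·q_2 = (-2.4286, -3.6429, 1.2143).
‖u_3‖ = 4.5434, so q_3 = (-0.5345, -0.8018, 0.2673).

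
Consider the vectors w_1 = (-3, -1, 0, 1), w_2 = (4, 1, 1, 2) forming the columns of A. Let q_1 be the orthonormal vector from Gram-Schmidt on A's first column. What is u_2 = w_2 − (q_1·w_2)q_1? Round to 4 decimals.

u_2 = (1.0000, 0.0000, 1.0000, 3.0000)

q_1 = w_1/‖w_1‖ = (-3, -1, 0, 1)/3.3166 = (-0.9045, -0.3015, 0.0000, 0.3015).
r_{12} = q_1·w_2 = -3.3166.
u_2 = w_2 + 3.3166·q_1 = (1.0000, 0.0000, 1.0000, 3.0000).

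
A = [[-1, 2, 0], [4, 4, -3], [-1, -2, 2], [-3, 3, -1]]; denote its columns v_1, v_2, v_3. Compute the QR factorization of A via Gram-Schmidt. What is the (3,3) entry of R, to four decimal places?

v_1 = (-1, 4, -1, -3); ‖v_1‖ = 5.1962, so e_1 = (-0.1925, 0.7698, -0.1925, -0.5774).
e_1·v_2 = (-0.1925)·2 + 0.7698·4 + (-0.1925)·(-2) + (-0.5774)·3 = 1.3472.
u_2 = v_2 − 1.3472·e_1 = (2.2593, 2.9630, -1.7407, 3.7778).
‖u_2‖ = 5.5844, so e_2 = (0.4046, 0.5306, -0.3117, 0.6765).
e_1·v_3 = (-0.1925)·0 + 0.7698·(-3) + (-0.1925)·2 + (-0.5774)·(-1) = -2.1170; e_2·v_3 = 0.4046·0 + 0.5306·(-3) + (-0.3117)·2 + 0.6765·(-1) = -2.8917.
u_3 = v_3 + 2.1170·e_1 + 2.8917·e_2 = (0.7625, 0.1639, 0.6912, -0.2660).
r_{33} = ‖u_3‖ = 1.0755.

r_{33} = 1.0755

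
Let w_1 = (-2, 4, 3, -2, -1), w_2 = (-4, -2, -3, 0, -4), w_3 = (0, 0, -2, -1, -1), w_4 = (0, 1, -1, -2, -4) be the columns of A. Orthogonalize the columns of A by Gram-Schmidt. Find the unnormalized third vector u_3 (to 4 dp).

u_3 = (0.7508, 0.6578, -1.1827, -1.1130, -0.1927)

w_1 = (-2, 4, 3, -2, -1); ‖w_1‖ = 5.8310, so e_1 = (-0.3430, 0.6860, 0.5145, -0.3430, -0.1715).
e_1·w_2 = (-0.3430)·(-4) + 0.6860·(-2) + 0.5145·(-3) + (-0.3430)·0 + (-0.1715)·(-4) = -0.8575.
u_2 = w_2 + 0.8575·e_1 = (-4.2941, -1.4118, -2.5588, -0.2941, -4.1471).
‖u_2‖ = 6.6532, so e_2 = (-0.6454, -0.2122, -0.3846, -0.0442, -0.6233).
e_1·w_3 = (-0.3430)·0 + 0.6860·0 + 0.5145·(-2) + (-0.3430)·(-1) + (-0.1715)·(-1) = -0.5145; e_2·w_3 = (-0.6454)·0 + (-0.2122)·0 + (-0.3846)·(-2) + (-0.0442)·(-1) + (-0.6233)·(-1) = 1.4367.
u_3 = w_3 + 0.5145·e_1 − 1.4367·e_2 = (0.7508, 0.6578, -1.1827, -1.1130, -0.1927).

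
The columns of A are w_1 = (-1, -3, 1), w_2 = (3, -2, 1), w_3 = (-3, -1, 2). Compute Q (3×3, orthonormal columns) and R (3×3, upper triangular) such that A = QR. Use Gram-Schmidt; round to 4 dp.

e_1 = w_1/‖w_1‖ = (-1, -3, 1)/3.3166 = (-0.3015, -0.9045, 0.3015).
r_{12} = e_1·w_2 = 1.2060.
u_2 = w_2 − 1.2060·e_1 = (3.3636, -0.9091, 0.6364).
‖u_2‖ = 3.5420, so e_2 = (0.9497, -0.2567, 0.1797).
r_{13} = e_1·w_3 = 2.4121; r_{23} = e_2·w_3 = -2.2330.
u_3 = w_3 − 2.4121·e_1 + 2.2330·e_2 = (-0.1522, 0.6087, 1.6739).
‖u_3‖ = 1.7876, so e_3 = (-0.0851, 0.3405, 0.9364).

Q = [[-0.3015, 0.9497, -0.0851], [-0.9045, -0.2567, 0.3405], [0.3015, 0.1797, 0.9364]], R = [[3.3166, 1.2060, 2.4121], [0.0000, 3.5420, -2.2330], [0.0000, 0.0000, 1.7876]]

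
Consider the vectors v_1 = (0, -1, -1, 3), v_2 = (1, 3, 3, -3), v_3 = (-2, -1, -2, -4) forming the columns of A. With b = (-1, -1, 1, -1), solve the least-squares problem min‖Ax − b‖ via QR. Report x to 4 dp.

v_1 = (0, -1, -1, 3); ‖v_1‖ = 3.3166, so e_1 = (0.0000, -0.3015, -0.3015, 0.9045).
e_1·v_2 = 0.0000·1 + (-0.3015)·3 + (-0.3015)·3 + 0.9045·(-3) = -4.5227.
u_2 = v_2 + 4.5227·e_1 = (1.0000, 1.6364, 1.6364, 1.0909).
‖u_2‖ = 2.7469, so e_2 = (0.3640, 0.5957, 0.5957, 0.3971).
e_1·v_3 = 0.0000·(-2) + (-0.3015)·(-1) + (-0.3015)·(-2) + 0.9045·(-4) = -2.7136; e_2·v_3 = 0.3640·(-2) + 0.5957·(-1) + 0.5957·(-2) + 0.3971·(-4) = -4.1038.
u_3 = v_3 + 2.7136·e_1 + 4.1038·e_2 = (-0.5060, 0.6265, -0.3735, 0.0843).
‖u_3‖ = 0.8917, so e_3 = (-0.5675, 0.7026, -0.4188, 0.0946).
Qᵀb = (-0.9045, -0.7612, -0.6485).
Back-substitute: x_3 = -0.6485/0.8917 = -0.7273.
x_2 = (-0.7612 + 4.1038·(-0.7273))/2.7469 = -1.3636.
x_1 = (-0.9045 + 4.5227·(-1.3636) + 2.7136·(-0.7273))/3.3166 = -2.7273.

x = (-2.7273, -1.3636, -0.7273)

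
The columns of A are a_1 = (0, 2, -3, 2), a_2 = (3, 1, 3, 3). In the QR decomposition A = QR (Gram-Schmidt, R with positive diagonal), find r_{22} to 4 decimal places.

r_{22} = 5.2859

a_1 = (0, 2, -3, 2); ‖a_1‖ = 4.1231, so q_1 = (0.0000, 0.4851, -0.7276, 0.4851).
q_1·a_2 = 0.0000·3 + 0.4851·1 + (-0.7276)·3 + 0.4851·3 = -0.2425.
u_2 = a_2 + 0.2425·q_1 = (3.0000, 1.1176, 2.8235, 3.1176).
r_{22} = ‖u_2‖ = 5.2859.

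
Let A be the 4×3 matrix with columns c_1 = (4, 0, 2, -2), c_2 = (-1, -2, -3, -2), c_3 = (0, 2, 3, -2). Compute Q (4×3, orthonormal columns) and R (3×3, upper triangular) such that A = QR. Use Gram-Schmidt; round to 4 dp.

c_1 = (4, 0, 2, -2); ‖c_1‖ = 4.8990, so e_1 = (0.8165, 0.0000, 0.4082, -0.4082).
e_1·c_2 = 0.8165·(-1) + 0.0000·(-2) + 0.4082·(-3) + (-0.4082)·(-2) = -1.2247.
u_2 = c_2 + 1.2247·e_1 = (0.0000, -2.0000, -2.5000, -2.5000).
‖u_2‖ = 4.0620, so e_2 = (0.0000, -0.4924, -0.6155, -0.6155).
e_1·c_3 = 0.8165·0 + 0.0000·2 + 0.4082·3 + (-0.4082)·(-2) = 2.0412; e_2·c_3 = 0.0000·0 + (-0.4924)·2 + (-0.6155)·3 + (-0.6155)·(-2) = -1.6002.
u_3 = c_3 − 2.0412·e_1 + 1.6002·e_2 = (-1.6667, 1.2121, 1.1818, -2.1515).
‖u_3‖ = 3.2051, so e_3 = (-0.5200, 0.3782, 0.3687, -0.6713).

Q = [[0.8165, 0.0000, -0.5200], [0.0000, -0.4924, 0.3782], [0.4082, -0.6155, 0.3687], [-0.4082, -0.6155, -0.6713]], R = [[4.8990, -1.2247, 2.0412], [0.0000, 4.0620, -1.6002], [0.0000, 0.0000, 3.2051]]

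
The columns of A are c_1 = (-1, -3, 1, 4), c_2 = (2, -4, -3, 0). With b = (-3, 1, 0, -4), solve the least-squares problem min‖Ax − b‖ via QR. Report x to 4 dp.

c_1 = (-1, -3, 1, 4); ‖c_1‖ = 5.1962, so e_1 = (-0.1925, -0.5774, 0.1925, 0.7698).
e_1·c_2 = (-0.1925)·2 + (-0.5774)·(-4) + 0.1925·(-3) + 0.7698·0 = 1.3472.
u_2 = c_2 − 1.3472·e_1 = (2.2593, -3.2222, -3.2593, -1.0370).
‖u_2‖ = 5.2139, so e_2 = (0.4333, -0.6180, -0.6251, -0.1989).
Qᵀb = (-3.0792, -1.1223).
Back-substitute: x_2 = -1.1223/5.2139 = -0.2153.
x_1 = (-3.0792 − 1.3472·(-0.2153))/5.1962 = -0.5368.

x = (-0.5368, -0.2153)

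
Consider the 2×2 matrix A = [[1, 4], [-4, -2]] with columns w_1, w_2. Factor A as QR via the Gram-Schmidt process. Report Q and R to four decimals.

Q = [[0.2425, 0.9701], [-0.9701, 0.2425]], R = [[4.1231, 2.9104], [0.0000, 3.3955]]

w_1 = (1, -4); ‖w_1‖ = 4.1231, so e_1 = (0.2425, -0.9701).
e_1·w_2 = 0.2425·4 + (-0.9701)·(-2) = 2.9104.
u_2 = w_2 − 2.9104·e_1 = (3.2941, 0.8235).
‖u_2‖ = 3.3955, so e_2 = (0.9701, 0.2425).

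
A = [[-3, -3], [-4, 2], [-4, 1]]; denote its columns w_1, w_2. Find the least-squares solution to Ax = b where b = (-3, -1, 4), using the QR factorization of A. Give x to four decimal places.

x = (-0.0159, 0.7823)

q_1 = w_1/‖w_1‖ = (-3, -4, -4)/6.4031 = (-0.4685, -0.6247, -0.6247).
r_{12} = q_1·w_2 = -0.4685.
u_2 = w_2 + 0.4685·q_1 = (-3.2195, 1.7073, 0.7073).
‖u_2‖ = 3.7122, so q_2 = (-0.8673, 0.4599, 0.1905).
Qᵀb = (-0.4685, 2.9041).
Back-substitute: x_2 = 2.9041/3.7122 = 0.7823.
x_1 = (-0.4685 + 0.4685·0.7823)/6.4031 = -0.0159.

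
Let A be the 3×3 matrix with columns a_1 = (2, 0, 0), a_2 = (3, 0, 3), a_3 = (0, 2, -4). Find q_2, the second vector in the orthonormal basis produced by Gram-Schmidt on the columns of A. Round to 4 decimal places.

a_1 = (2, 0, 0); ‖a_1‖ = 2.0000, so q_1 = (1.0000, 0.0000, 0.0000).
q_1·a_2 = 1.0000·3 + 0.0000·0 + 0.0000·3 = 3.0000.
u_2 = a_2 − 3.0000·q_1 = (0.0000, 0.0000, 3.0000).
‖u_2‖ = 3.0000, so q_2 = (0.0000, 0.0000, 1.0000).

q_2 = (0.0000, 0.0000, 1.0000)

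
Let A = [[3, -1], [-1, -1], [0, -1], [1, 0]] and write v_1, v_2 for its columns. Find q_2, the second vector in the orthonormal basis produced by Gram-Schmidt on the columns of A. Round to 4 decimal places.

q_2 = (-0.2799, -0.7279, -0.6159, 0.1120)

v_1 = (3, -1, 0, 1); ‖v_1‖ = 3.3166, so q_1 = (0.9045, -0.3015, 0.0000, 0.3015).
q_1·v_2 = 0.9045·(-1) + (-0.3015)·(-1) + 0.0000·(-1) + 0.3015·0 = -0.6030.
u_2 = v_2 + 0.6030·q_1 = (-0.4545, -1.1818, -1.0000, 0.1818).
‖u_2‖ = 1.6237, so q_2 = (-0.2799, -0.7279, -0.6159, 0.1120).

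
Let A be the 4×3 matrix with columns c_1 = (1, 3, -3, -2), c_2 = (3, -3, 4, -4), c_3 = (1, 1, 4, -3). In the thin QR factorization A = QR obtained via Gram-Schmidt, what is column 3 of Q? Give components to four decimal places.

c_1 = (1, 3, -3, -2); ‖c_1‖ = 4.7958, so e_1 = (0.2085, 0.6255, -0.6255, -0.4170).
e_1·c_2 = 0.2085·3 + 0.6255·(-3) + (-0.6255)·4 + (-0.4170)·(-4) = -2.0851.
u_2 = c_2 + 2.0851·e_1 = (3.4348, -1.6957, 2.6957, -4.8696).
‖u_2‖ = 6.7566, so e_2 = (0.5084, -0.2510, 0.3990, -0.7207).
e_1·c_3 = 0.2085·1 + 0.6255·1 + (-0.6255)·4 + (-0.4170)·(-3) = -0.4170; e_2·c_3 = 0.5084·1 + (-0.2510)·1 + 0.3990·4 + (-0.7207)·(-3) = 4.0154.
u_3 = c_3 + 0.4170·e_1 − 4.0154·e_2 = (-0.9543, 2.2686, 2.1371, -0.2800).
‖u_3‖ = 3.2715, so e_3 = (-0.2917, 0.6934, 0.6533, -0.0856).

e_3 = (-0.2917, 0.6934, 0.6533, -0.0856)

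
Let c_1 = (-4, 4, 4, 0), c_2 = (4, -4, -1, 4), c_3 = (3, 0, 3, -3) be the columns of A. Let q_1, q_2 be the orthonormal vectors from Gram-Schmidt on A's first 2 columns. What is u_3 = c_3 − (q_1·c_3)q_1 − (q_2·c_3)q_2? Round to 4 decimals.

u_3 = (3.1364, -0.1364, 3.2727, -2.4545)

c_1 = (-4, 4, 4, 0); ‖c_1‖ = 6.9282, so q_1 = (-0.5774, 0.5774, 0.5774, 0.0000).
q_1·c_2 = (-0.5774)·4 + 0.5774·(-4) + 0.5774·(-1) + 0.0000·4 = -5.1962.
u_2 = c_2 + 5.1962·q_1 = (1.0000, -1.0000, 2.0000, 4.0000).
‖u_2‖ = 4.6904, so q_2 = (0.2132, -0.2132, 0.4264, 0.8528).
q_1·c_3 = (-0.5774)·3 + 0.5774·0 + 0.5774·3 + 0.0000·(-3) = 0.0000; q_2·c_3 = 0.2132·3 + (-0.2132)·0 + 0.4264·3 + 0.8528·(-3) = -0.6396.
u_3 = c_3 + 0.0000·q_1 + 0.6396·q_2 = (3.1364, -0.1364, 3.2727, -2.4545).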